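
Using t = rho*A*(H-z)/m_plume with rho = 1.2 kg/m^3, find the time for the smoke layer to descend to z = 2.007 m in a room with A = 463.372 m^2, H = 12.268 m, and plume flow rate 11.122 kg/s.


H - z = 10.261 m
t = 1.2 * 463.372 * 10.261 / 11.122 = 513.00 s

513.00 s


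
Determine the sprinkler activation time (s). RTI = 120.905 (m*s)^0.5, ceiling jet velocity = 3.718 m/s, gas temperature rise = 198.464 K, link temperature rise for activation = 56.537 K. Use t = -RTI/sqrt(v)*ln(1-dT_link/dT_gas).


dT_link/dT_gas = 0.28487
ln(1 - 0.28487) = -0.33529
t = -120.905 / sqrt(3.718) * -0.33529 = 21.024 s

21.024 s


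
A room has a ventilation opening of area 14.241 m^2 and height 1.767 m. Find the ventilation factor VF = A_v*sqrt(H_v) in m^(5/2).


sqrt(H_v) = 1.3293
VF = 14.241 * 1.3293 = 18.930 m^(5/2)

18.930 m^(5/2)


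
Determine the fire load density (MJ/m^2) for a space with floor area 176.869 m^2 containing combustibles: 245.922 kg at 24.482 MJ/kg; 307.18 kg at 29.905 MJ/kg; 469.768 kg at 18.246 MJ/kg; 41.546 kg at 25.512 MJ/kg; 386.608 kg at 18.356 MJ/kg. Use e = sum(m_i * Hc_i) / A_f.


Total energy = 245.922*24.482 + 307.18*29.905 + 469.768*18.246 + 41.546*25.512 + 386.608*18.356
= 6020.662 + 9186.218 + 8571.387 + 1059.922 + 7096.576
= 31934.77 MJ
e = 31934.77 / 176.869 = 180.56 MJ/m^2

180.56 MJ/m^2


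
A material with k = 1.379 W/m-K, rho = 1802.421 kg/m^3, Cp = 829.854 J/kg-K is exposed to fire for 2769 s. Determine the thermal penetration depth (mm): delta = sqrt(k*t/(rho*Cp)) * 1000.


alpha = 1.379 / (1802.421 * 829.854) = 9.2195e-07 m^2/s
alpha * t = 0.0025529
delta = sqrt(0.0025529) * 1000 = 50.526 mm

50.526 mm


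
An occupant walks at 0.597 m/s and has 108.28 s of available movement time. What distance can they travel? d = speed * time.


d = 0.597 * 108.28 = 64.643 m

64.643 m


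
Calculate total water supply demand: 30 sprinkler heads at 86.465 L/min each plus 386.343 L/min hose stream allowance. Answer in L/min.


Sprinkler demand = 30 * 86.465 = 2593.95 L/min
Total = 2593.95 + 386.343 = 2980.293 L/min

2980.293 L/min


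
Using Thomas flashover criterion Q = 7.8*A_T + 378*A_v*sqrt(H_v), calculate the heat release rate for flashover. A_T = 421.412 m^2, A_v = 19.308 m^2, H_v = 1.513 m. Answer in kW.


7.8*A_T = 3287.0
sqrt(H_v) = 1.2300
378*A_v*sqrt(H_v) = 8977.4
Q = 3287.0 + 8977.4 = 12264 kW

12264 kW


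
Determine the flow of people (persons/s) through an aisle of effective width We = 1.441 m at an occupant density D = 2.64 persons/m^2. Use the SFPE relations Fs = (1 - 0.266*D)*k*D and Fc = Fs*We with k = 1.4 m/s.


1 - 0.266*D = 1 - 0.266*2.64 = 0.29776
Fs = 0.29776 * 1.4 * 2.64 = 1.1005 persons/(s*m)
Fc = 1.1005 * 1.441 = 1.5859 persons/s

1.5859 persons/s


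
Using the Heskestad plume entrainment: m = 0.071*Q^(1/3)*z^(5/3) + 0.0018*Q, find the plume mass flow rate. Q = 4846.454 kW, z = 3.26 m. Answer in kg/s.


Q^(1/3) = 16.923
z^(5/3) = 7.1674
First term = 0.071 * 16.923 * 7.1674 = 8.6118
Second term = 0.0018 * 4846.454 = 8.7236
m = 17.335 kg/s

17.335 kg/s


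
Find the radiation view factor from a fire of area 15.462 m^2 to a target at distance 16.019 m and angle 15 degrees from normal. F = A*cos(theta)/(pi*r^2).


cos(15 deg) = 0.96593
pi*r^2 = 806.16
F = 15.462 * 0.96593 / 806.16 = 0.018526

0.018526


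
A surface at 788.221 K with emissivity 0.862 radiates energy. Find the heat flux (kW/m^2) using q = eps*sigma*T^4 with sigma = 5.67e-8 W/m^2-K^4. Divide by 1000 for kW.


T^4 = 3.8600e+11
q = 0.862 * 5.67e-8 * 3.8600e+11 / 1000 = 18.866 kW/m^2

18.866 kW/m^2


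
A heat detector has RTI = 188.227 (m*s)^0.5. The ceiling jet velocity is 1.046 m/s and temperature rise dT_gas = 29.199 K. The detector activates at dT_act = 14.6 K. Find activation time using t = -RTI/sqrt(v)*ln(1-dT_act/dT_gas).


dT_act/dT_gas = 0.50002
ln(1 - 0.50002) = -0.69318
t = -188.227 / sqrt(1.046) * -0.69318 = 127.57 s

127.57 s


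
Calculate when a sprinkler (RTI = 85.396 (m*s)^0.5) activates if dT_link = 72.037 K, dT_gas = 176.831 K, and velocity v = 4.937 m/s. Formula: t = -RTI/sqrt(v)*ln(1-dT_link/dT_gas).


dT_link/dT_gas = 0.40738
ln(1 - 0.40738) = -0.52320
t = -85.396 / sqrt(4.937) * -0.52320 = 20.108 s

20.108 s


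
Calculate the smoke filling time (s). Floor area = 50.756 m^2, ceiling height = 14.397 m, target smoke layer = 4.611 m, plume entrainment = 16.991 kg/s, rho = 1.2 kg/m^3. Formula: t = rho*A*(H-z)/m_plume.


H - z = 9.786 m
t = 1.2 * 50.756 * 9.786 / 16.991 = 35.080 s

35.080 s


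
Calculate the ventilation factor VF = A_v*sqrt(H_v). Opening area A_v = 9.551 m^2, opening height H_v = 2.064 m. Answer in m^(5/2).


sqrt(H_v) = 1.4367
VF = 9.551 * 1.4367 = 13.722 m^(5/2)

13.722 m^(5/2)


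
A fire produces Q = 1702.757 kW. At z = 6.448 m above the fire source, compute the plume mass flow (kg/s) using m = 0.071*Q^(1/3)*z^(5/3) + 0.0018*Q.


Q^(1/3) = 11.941
z^(5/3) = 22.338
First term = 0.071 * 11.941 * 22.338 = 18.939
Second term = 0.0018 * 1702.757 = 3.0650
m = 22.004 kg/s

22.004 kg/s


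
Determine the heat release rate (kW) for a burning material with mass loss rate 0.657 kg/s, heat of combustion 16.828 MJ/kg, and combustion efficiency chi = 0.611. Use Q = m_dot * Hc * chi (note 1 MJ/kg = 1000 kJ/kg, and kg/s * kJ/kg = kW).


Hc = 16.828 MJ/kg = 16.828 * 1000 kJ/kg = 16828 kJ/kg
Q = 0.657 kg/s * 16828 kJ/kg * 0.611 = 6755.2 kW

6755.2 kW


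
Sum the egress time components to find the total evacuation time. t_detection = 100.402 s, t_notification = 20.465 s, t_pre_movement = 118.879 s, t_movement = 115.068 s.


Total = 100.402 + 20.465 + 118.879 + 115.068 = 354.814 s

354.814 s


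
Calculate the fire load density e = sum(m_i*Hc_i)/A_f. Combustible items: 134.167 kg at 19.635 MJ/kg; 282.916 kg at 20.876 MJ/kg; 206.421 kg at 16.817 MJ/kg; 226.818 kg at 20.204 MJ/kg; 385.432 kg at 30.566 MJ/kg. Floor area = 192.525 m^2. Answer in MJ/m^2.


Total energy = 134.167*19.635 + 282.916*20.876 + 206.421*16.817 + 226.818*20.204 + 385.432*30.566
= 2634.369 + 5906.154 + 3471.382 + 4582.631 + 11781.11
= 28375.65 MJ
e = 28375.65 / 192.525 = 147.39 MJ/m^2

147.39 MJ/m^2


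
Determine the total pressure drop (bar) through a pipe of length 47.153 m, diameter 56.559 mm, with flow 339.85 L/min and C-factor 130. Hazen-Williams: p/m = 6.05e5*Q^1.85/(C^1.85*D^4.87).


Q^1.85 = 48182
C^1.85 = 8143.2
D^4.87 = 3.4252e+08
p/m = 0.010451 bar/m
p_total = 0.010451 * 47.153 = 0.49280 bar

0.49280 bar


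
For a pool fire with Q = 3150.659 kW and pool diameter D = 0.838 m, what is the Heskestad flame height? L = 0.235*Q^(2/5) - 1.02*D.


Q^(2/5) = 25.082
0.235 * Q^(2/5) = 5.8942
1.02 * D = 0.85476
L = 5.0395 m

5.0395 m


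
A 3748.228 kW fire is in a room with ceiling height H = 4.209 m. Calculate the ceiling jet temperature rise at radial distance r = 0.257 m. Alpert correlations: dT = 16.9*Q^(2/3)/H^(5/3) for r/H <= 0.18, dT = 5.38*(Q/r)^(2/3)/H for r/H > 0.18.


r/H = 0.257 / 4.209 = 0.061060
r/H <= 0.18, so dT = 16.9*Q^(2/3)/H^(5/3)
Q^(2/3) = 241.30
H^(5/3) = 10.972
dT = 16.9 * 241.30 / 10.972 = 371.65 K

371.65 K


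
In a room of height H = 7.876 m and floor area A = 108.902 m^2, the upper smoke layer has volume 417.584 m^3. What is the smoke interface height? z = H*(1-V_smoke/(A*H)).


V/(A*H) = 0.48686
1 - 0.48686 = 0.51314
z = 7.876 * 0.51314 = 4.0415 m

4.0415 m


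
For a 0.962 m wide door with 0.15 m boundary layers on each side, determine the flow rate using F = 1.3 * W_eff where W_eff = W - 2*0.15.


W_eff = 0.962 - 0.30 = 0.662 m
F = 1.3 * 0.662 = 0.86060 persons/s

0.86060 persons/s


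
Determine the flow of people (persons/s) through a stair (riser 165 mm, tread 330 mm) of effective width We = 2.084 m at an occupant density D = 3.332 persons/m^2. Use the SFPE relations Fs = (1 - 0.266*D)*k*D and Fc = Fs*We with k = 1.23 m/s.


1 - 0.266*D = 1 - 0.266*3.332 = 0.11369
Fs = 0.11369 * 1.23 * 3.332 = 0.46593 persons/(s*m)
Fc = 0.46593 * 2.084 = 0.97101 persons/s

0.97101 persons/s


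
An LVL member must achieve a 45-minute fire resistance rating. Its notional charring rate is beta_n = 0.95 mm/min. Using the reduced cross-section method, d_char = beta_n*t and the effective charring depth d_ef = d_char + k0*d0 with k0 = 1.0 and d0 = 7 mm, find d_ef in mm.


d_char = 0.95 * 45 = 42.75 mm
d_ef = 42.75 + 1.0*7 = 49.75 mm

49.75 mm


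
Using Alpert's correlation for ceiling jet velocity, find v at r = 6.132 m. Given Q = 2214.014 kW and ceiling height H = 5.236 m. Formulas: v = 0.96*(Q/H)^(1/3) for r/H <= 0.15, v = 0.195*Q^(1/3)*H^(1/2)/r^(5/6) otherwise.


r/H = 6.132 / 5.236 = 1.1711
r/H > 0.15, so v = 0.195*Q^(1/3)*H^(1/2)/r^(5/6)
Q^(1/3) = 13.033
H^(1/2) = 2.2882
r^(5/6) = 4.5325
v = 0.195 * 13.033 * 2.2882 / 4.5325 = 1.2831 m/s

1.2831 m/s


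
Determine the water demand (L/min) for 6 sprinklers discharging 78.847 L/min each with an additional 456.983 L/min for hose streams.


Sprinkler demand = 6 * 78.847 = 473.082 L/min
Total = 473.082 + 456.983 = 930.065 L/min

930.065 L/min


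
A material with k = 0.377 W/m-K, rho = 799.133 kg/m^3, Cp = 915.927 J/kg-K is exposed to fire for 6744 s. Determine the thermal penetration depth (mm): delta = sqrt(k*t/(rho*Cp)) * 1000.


alpha = 0.377 / (799.133 * 915.927) = 5.1506e-07 m^2/s
alpha * t = 0.0034736
delta = sqrt(0.0034736) * 1000 = 58.937 mm

58.937 mm


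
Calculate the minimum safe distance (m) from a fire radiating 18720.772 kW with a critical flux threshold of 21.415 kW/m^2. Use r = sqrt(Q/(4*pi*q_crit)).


4*pi*q_crit = 269.11
Q/(4*pi*q_crit) = 69.566
r = sqrt(69.566) = 8.3406 m

8.3406 m


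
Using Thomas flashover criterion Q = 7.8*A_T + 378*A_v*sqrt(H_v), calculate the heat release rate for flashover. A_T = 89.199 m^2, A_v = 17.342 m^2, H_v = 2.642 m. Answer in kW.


7.8*A_T = 695.75
sqrt(H_v) = 1.6254
378*A_v*sqrt(H_v) = 10655
Q = 695.75 + 10655 = 11351 kW

11351 kW


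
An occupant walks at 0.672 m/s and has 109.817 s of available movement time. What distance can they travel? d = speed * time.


d = 0.672 * 109.817 = 73.797 m

73.797 m


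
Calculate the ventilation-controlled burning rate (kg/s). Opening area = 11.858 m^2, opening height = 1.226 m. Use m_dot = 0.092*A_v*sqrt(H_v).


sqrt(H_v) = 1.1072
m_dot = 0.092 * 11.858 * 1.1072 = 1.2079 kg/s

1.2079 kg/s


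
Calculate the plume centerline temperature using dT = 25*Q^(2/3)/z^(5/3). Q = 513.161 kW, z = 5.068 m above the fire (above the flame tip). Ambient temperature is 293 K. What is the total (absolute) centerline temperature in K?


Q^(2/3) = 64.097
z^(5/3) = 14.953
dT = 25 * 64.097 / 14.953 = 107.16 K
T = 293 + 107.16 = 400.16 K

400.16 K


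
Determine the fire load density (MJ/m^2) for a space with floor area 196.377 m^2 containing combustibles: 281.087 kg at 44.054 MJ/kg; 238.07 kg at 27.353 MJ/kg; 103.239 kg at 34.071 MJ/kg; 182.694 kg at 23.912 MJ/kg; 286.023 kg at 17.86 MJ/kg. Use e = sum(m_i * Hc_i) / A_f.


Total energy = 281.087*44.054 + 238.07*27.353 + 103.239*34.071 + 182.694*23.912 + 286.023*17.86
= 12383.01 + 6511.929 + 3517.456 + 4368.579 + 5108.371
= 31889.34 MJ
e = 31889.34 / 196.377 = 162.39 MJ/m^2

162.39 MJ/m^2


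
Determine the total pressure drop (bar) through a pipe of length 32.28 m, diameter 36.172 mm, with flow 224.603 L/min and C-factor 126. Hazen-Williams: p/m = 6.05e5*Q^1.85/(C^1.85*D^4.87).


Q^1.85 = 22393
C^1.85 = 7685.7
D^4.87 = 3.8840e+07
p/m = 0.045385 bar/m
p_total = 0.045385 * 32.28 = 1.4650 bar

1.4650 bar


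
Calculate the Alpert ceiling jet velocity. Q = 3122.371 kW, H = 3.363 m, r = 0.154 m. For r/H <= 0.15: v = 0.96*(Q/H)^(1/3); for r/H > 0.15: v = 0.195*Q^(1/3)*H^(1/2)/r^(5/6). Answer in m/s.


r/H = 0.154 / 3.363 = 0.045792
r/H <= 0.15, so v = 0.96*(Q/H)^(1/3)
Q/H = 928.45
(Q/H)^(1/3) = 9.7556
v = 0.96 * 9.7556 = 9.3653 m/s

9.3653 m/s


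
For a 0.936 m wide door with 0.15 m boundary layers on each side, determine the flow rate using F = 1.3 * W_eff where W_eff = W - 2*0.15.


W_eff = 0.936 - 0.30 = 0.636 m
F = 1.3 * 0.636 = 0.82680 persons/s

0.82680 persons/s


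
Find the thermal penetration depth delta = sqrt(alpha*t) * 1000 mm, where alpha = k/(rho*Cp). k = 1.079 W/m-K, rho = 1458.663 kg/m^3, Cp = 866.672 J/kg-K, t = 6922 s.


alpha = 1.079 / (1458.663 * 866.672) = 8.5352e-07 m^2/s
alpha * t = 0.0059080
delta = sqrt(0.0059080) * 1000 = 76.864 mm

76.864 mm


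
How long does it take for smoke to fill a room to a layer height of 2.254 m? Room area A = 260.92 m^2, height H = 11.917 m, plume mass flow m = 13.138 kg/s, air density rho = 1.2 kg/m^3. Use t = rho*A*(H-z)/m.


H - z = 9.663 m
t = 1.2 * 260.92 * 9.663 / 13.138 = 230.29 s

230.29 s


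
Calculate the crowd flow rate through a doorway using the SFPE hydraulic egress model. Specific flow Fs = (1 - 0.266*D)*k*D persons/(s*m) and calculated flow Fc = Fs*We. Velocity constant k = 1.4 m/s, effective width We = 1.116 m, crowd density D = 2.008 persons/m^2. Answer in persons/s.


1 - 0.266*D = 1 - 0.266*2.008 = 0.46587
Fs = 0.46587 * 1.4 * 2.008 = 1.3097 persons/(s*m)
Fc = 1.3097 * 1.116 = 1.4616 persons/s

1.4616 persons/s


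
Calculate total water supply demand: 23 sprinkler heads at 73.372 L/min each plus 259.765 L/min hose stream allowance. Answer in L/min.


Sprinkler demand = 23 * 73.372 = 1687.556 L/min
Total = 1687.556 + 259.765 = 1947.321 L/min

1947.321 L/min


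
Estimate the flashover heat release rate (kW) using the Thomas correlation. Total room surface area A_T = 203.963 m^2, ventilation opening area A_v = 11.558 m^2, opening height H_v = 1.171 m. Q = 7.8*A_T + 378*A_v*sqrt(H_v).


7.8*A_T = 1590.9
sqrt(H_v) = 1.0821
378*A_v*sqrt(H_v) = 4727.7
Q = 1590.9 + 4727.7 = 6318.6 kW

6318.6 kW


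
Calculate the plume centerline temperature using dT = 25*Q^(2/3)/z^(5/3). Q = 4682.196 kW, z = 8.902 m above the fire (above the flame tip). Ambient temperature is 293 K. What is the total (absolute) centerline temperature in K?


Q^(2/3) = 279.88
z^(5/3) = 38.237
dT = 25 * 279.88 / 38.237 = 182.99 K
T = 293 + 182.99 = 475.99 K

475.99 K


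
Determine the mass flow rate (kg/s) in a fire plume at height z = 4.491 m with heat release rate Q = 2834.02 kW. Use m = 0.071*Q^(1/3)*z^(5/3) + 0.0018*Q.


Q^(1/3) = 14.151
z^(5/3) = 12.225
First term = 0.071 * 14.151 * 12.225 = 12.283
Second term = 0.0018 * 2834.02 = 5.1012
m = 17.384 kg/s

17.384 kg/s


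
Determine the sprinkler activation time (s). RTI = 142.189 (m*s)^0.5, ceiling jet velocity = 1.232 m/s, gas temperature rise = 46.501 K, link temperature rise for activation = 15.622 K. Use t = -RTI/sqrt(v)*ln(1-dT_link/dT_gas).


dT_link/dT_gas = 0.33595
ln(1 - 0.33595) = -0.40940
t = -142.189 / sqrt(1.232) * -0.40940 = 52.445 s

52.445 s


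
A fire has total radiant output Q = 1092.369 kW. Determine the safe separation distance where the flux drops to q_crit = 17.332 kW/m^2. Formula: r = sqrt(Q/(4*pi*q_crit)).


4*pi*q_crit = 217.80
Q/(4*pi*q_crit) = 5.0155
r = sqrt(5.0155) = 2.2395 m

2.2395 m


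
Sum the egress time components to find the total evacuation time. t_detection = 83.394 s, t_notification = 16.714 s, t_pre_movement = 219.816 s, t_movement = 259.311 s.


Total = 83.394 + 16.714 + 219.816 + 259.311 = 579.235 s

579.235 s


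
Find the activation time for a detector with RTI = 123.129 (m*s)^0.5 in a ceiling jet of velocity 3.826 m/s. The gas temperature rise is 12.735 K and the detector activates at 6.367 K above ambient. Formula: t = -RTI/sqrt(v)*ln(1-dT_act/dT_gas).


dT_act/dT_gas = 0.49996
ln(1 - 0.49996) = -0.69307
t = -123.129 / sqrt(3.826) * -0.69307 = 43.628 s

43.628 s


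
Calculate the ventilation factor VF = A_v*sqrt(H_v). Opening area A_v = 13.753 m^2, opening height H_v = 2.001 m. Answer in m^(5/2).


sqrt(H_v) = 1.4146
VF = 13.753 * 1.4146 = 19.455 m^(5/2)

19.455 m^(5/2)


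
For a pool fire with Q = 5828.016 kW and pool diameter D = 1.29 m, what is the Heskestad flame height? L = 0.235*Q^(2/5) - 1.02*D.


Q^(2/5) = 32.078
0.235 * Q^(2/5) = 7.5383
1.02 * D = 1.3158
L = 6.2225 m

6.2225 m


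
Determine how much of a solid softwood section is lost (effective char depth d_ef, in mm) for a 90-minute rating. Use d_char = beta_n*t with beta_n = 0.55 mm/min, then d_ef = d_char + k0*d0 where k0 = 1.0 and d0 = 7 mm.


d_char = 0.55 * 90 = 49.5 mm
d_ef = 49.5 + 1.0*7 = 56.5 mm

56.5 mm


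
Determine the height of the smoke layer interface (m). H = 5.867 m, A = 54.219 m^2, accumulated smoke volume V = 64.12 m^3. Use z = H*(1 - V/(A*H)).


V/(A*H) = 0.20157
1 - 0.20157 = 0.79843
z = 5.867 * 0.79843 = 4.6844 m

4.6844 m


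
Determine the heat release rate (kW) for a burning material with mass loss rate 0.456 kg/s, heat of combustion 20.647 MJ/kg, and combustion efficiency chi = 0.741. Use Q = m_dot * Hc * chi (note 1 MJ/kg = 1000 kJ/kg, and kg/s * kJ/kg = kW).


Hc = 20.647 MJ/kg = 20.647 * 1000 kJ/kg = 20647 kJ/kg
Q = 0.456 kg/s * 20647 kJ/kg * 0.741 = 6976.5 kW

6976.5 kW


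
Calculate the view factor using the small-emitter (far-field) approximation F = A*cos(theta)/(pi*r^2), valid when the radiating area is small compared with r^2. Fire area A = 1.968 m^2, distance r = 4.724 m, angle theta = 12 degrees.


cos(12 deg) = 0.97815
pi*r^2 = 70.108
F = 1.968 * 0.97815 / 70.108 = 0.027457

0.027457


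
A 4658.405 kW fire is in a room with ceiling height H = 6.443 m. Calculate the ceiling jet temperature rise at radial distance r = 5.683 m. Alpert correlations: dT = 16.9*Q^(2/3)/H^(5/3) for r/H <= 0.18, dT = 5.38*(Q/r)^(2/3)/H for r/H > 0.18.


r/H = 5.683 / 6.443 = 0.88204
r/H > 0.18, so dT = 5.38*(Q/r)^(2/3)/H
Q/r = 819.71
(Q/r)^(2/3) = 87.587
dT = 5.38 * 87.587 / 6.443 = 73.136 K

73.136 K


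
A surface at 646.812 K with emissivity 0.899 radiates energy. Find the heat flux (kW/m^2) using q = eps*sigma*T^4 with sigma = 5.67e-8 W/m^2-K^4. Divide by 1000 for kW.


T^4 = 1.7503e+11
q = 0.899 * 5.67e-8 * 1.7503e+11 / 1000 = 8.9219 kW/m^2

8.9219 kW/m^2


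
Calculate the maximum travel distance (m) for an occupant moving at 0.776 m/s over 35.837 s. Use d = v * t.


d = 0.776 * 35.837 = 27.810 m

27.810 m


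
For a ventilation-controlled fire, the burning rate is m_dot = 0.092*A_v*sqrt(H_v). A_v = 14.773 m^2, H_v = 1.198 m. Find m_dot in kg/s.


sqrt(H_v) = 1.0945
m_dot = 0.092 * 14.773 * 1.0945 = 1.4876 kg/s

1.4876 kg/s


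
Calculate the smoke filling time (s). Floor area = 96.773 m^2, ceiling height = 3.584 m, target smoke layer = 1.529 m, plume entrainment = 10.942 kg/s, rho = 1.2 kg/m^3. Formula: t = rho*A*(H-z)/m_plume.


H - z = 2.055 m
t = 1.2 * 96.773 * 2.055 / 10.942 = 21.810 s

21.810 s


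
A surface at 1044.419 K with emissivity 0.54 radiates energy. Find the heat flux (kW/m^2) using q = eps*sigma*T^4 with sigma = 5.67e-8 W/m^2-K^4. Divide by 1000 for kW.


T^4 = 1.1899e+12
q = 0.54 * 5.67e-8 * 1.1899e+12 / 1000 = 36.431 kW/m^2

36.431 kW/m^2


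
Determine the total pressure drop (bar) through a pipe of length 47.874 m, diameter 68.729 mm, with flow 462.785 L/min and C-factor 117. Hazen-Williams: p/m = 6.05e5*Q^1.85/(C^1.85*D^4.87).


Q^1.85 = 85301
C^1.85 = 6701.1
D^4.87 = 8.8485e+08
p/m = 0.0087034 bar/m
p_total = 0.0087034 * 47.874 = 0.41667 bar

0.41667 bar


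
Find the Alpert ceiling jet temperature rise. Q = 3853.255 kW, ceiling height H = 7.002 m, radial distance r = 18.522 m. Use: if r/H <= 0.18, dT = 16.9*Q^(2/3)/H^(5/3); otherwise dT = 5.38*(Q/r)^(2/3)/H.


r/H = 18.522 / 7.002 = 2.6452
r/H > 0.18, so dT = 5.38*(Q/r)^(2/3)/H
Q/r = 208.04
(Q/r)^(2/3) = 35.110
dT = 5.38 * 35.110 / 7.002 = 26.977 K

26.977 K


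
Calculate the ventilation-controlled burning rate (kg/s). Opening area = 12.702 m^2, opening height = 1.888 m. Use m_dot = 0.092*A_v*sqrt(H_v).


sqrt(H_v) = 1.3740
m_dot = 0.092 * 12.702 * 1.3740 = 1.6057 kg/s

1.6057 kg/s


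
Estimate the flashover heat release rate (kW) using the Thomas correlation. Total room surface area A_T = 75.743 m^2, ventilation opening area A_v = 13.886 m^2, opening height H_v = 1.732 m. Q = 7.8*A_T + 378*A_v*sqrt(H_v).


7.8*A_T = 590.80
sqrt(H_v) = 1.3161
378*A_v*sqrt(H_v) = 6907.9
Q = 590.80 + 6907.9 = 7498.6 kW

7498.6 kW


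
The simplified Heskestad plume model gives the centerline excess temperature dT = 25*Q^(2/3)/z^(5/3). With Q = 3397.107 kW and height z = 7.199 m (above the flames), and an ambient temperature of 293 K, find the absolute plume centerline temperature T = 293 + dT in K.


Q^(2/3) = 225.98
z^(5/3) = 26.840
dT = 25 * 225.98 / 26.840 = 210.49 K
T = 293 + 210.49 = 503.49 K

503.49 K


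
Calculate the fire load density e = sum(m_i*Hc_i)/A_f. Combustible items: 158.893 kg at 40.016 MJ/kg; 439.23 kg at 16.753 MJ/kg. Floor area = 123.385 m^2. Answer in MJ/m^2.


Total energy = 158.893*40.016 + 439.23*16.753
= 6358.262 + 7358.420
= 13716.68 MJ
e = 13716.68 / 123.385 = 111.17 MJ/m^2

111.17 MJ/m^2


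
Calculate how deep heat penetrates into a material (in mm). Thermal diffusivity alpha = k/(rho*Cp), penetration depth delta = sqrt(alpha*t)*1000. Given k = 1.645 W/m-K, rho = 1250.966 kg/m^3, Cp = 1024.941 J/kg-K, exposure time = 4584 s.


alpha = 1.645 / (1250.966 * 1024.941) = 1.2830e-06 m^2/s
alpha * t = 0.0058812
delta = sqrt(0.0058812) * 1000 = 76.689 mm

76.689 mm


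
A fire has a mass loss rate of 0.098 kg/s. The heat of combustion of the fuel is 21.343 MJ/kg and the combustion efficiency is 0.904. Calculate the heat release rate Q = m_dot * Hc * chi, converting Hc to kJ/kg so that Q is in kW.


Hc = 21.343 MJ/kg = 21.343 * 1000 kJ/kg = 21343 kJ/kg
Q = 0.098 kg/s * 21343 kJ/kg * 0.904 = 1890.8 kW

1890.8 kW


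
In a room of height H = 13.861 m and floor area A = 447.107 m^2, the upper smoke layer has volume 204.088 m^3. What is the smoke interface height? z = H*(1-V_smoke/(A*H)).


V/(A*H) = 0.032931
1 - 0.032931 = 0.96707
z = 13.861 * 0.96707 = 13.405 m

13.405 m


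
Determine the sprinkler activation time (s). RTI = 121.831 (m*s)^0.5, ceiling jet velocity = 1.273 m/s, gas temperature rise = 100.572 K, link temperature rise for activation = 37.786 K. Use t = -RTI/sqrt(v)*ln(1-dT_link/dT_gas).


dT_link/dT_gas = 0.37571
ln(1 - 0.37571) = -0.47114
t = -121.831 / sqrt(1.273) * -0.47114 = 50.874 s

50.874 s


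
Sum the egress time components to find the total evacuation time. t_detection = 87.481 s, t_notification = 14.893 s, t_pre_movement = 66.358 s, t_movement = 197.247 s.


Total = 87.481 + 14.893 + 66.358 + 197.247 = 365.979 s

365.979 s


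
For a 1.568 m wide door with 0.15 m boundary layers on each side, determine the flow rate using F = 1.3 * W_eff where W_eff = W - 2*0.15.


W_eff = 1.568 - 0.30 = 1.268 m
F = 1.3 * 1.268 = 1.6484 persons/s

1.6484 persons/s


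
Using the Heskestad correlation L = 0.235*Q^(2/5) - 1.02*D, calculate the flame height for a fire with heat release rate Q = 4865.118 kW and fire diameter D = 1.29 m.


Q^(2/5) = 29.843
0.235 * Q^(2/5) = 7.0130
1.02 * D = 1.3158
L = 5.6972 m

5.6972 m


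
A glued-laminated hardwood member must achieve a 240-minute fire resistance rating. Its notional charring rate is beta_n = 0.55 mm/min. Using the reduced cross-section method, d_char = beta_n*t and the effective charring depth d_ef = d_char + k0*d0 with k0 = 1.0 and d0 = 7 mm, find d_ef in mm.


d_char = 0.55 * 240 = 132 mm
d_ef = 132 + 1.0*7 = 139 mm

139 mm


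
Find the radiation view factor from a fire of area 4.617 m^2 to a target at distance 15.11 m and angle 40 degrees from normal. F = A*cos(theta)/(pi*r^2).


cos(40 deg) = 0.76604
pi*r^2 = 717.26
F = 4.617 * 0.76604 / 717.26 = 0.0049310

0.0049310


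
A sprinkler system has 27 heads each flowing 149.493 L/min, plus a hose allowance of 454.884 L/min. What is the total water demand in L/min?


Sprinkler demand = 27 * 149.493 = 4036.311 L/min
Total = 4036.311 + 454.884 = 4491.195 L/min

4491.195 L/min


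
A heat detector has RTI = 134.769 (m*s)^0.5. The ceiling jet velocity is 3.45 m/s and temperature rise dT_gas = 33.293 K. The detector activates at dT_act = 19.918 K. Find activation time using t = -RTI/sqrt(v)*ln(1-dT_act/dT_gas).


dT_act/dT_gas = 0.59826
ln(1 - 0.59826) = -0.91196
t = -134.769 / sqrt(3.45) * -0.91196 = 66.169 s

66.169 s


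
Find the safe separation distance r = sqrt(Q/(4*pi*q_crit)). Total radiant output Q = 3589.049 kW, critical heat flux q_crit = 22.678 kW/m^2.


4*pi*q_crit = 284.98
Q/(4*pi*q_crit) = 12.594
r = sqrt(12.594) = 3.5488 m

3.5488 m


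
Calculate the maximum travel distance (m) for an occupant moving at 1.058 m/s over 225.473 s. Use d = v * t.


d = 1.058 * 225.473 = 238.55 m

238.55 m


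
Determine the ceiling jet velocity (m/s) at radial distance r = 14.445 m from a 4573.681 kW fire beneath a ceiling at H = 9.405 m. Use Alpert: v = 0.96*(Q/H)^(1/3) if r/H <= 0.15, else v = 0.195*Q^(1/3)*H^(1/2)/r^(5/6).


r/H = 14.445 / 9.405 = 1.5359
r/H > 0.15, so v = 0.195*Q^(1/3)*H^(1/2)/r^(5/6)
Q^(1/3) = 16.599
H^(1/2) = 3.0668
r^(5/6) = 9.2562
v = 0.195 * 16.599 * 3.0668 / 9.2562 = 1.0724 m/s

1.0724 m/s


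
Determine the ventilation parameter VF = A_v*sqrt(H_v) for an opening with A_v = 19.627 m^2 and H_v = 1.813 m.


sqrt(H_v) = 1.3465
VF = 19.627 * 1.3465 = 26.427 m^(5/2)

26.427 m^(5/2)


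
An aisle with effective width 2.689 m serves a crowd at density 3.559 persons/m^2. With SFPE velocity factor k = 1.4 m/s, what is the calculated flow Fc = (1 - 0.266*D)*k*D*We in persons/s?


1 - 0.266*D = 1 - 0.266*3.559 = 0.053306
Fs = 0.053306 * 1.4 * 3.559 = 0.26560 persons/(s*m)
Fc = 0.26560 * 2.689 = 0.71421 persons/s

0.71421 persons/s


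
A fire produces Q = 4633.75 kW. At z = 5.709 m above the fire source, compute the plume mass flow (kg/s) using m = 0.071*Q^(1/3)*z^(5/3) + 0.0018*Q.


Q^(1/3) = 16.672
z^(5/3) = 18.236
First term = 0.071 * 16.672 * 18.236 = 21.586
Second term = 0.0018 * 4633.75 = 8.3407
m = 29.927 kg/s

29.927 kg/s


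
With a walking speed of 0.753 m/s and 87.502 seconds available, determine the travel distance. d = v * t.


d = 0.753 * 87.502 = 65.889 m

65.889 m


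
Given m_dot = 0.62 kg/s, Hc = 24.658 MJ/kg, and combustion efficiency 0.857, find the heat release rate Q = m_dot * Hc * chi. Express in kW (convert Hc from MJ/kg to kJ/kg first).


Hc = 24.658 MJ/kg = 24.658 * 1000 kJ/kg = 24658 kJ/kg
Q = 0.62 kg/s * 24658 kJ/kg * 0.857 = 13102 kW

13102 kW


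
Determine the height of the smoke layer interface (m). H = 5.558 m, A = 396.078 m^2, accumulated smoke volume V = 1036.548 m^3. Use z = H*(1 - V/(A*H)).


V/(A*H) = 0.47086
1 - 0.47086 = 0.52914
z = 5.558 * 0.52914 = 2.9410 m

2.9410 m


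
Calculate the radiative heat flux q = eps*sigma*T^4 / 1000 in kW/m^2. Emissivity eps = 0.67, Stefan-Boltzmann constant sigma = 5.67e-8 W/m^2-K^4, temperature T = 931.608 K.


T^4 = 7.5324e+11
q = 0.67 * 5.67e-8 * 7.5324e+11 / 1000 = 28.615 kW/m^2

28.615 kW/m^2


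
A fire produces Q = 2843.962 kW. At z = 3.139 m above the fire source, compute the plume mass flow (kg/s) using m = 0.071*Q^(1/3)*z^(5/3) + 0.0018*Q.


Q^(1/3) = 14.168
z^(5/3) = 6.7295
First term = 0.071 * 14.168 * 6.7295 = 6.7694
Second term = 0.0018 * 2843.962 = 5.1191
m = 11.889 kg/s

11.889 kg/s


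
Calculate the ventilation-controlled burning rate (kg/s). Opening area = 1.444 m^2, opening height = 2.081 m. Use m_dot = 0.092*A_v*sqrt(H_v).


sqrt(H_v) = 1.4426
m_dot = 0.092 * 1.444 * 1.4426 = 0.19164 kg/s

0.19164 kg/s


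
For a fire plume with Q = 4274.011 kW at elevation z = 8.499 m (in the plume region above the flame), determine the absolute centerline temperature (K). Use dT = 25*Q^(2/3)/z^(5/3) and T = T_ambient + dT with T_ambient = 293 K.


Q^(2/3) = 263.36
z^(5/3) = 35.395
dT = 25 * 263.36 / 35.395 = 186.02 K
T = 293 + 186.02 = 479.02 K

479.02 K


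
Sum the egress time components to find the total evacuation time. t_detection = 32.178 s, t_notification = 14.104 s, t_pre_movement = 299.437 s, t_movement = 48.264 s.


Total = 32.178 + 14.104 + 299.437 + 48.264 = 393.983 s

393.983 s


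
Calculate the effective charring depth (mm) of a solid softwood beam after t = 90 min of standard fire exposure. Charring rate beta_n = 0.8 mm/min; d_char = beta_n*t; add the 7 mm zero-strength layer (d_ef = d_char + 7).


d_char = 0.8 * 90 = 72 mm
d_ef = 72 + 1.0*7 = 79 mm

79 mm


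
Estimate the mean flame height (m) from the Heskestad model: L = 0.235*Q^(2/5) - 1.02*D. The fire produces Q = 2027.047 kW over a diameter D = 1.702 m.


Q^(2/5) = 21.025
0.235 * Q^(2/5) = 4.9410
1.02 * D = 1.7360
L = 3.2049 m

3.2049 m


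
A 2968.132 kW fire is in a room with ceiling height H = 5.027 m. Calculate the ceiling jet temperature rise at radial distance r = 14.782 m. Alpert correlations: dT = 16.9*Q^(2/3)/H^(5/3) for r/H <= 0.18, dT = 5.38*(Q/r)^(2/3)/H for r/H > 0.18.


r/H = 14.782 / 5.027 = 2.9405
r/H > 0.18, so dT = 5.38*(Q/r)^(2/3)/H
Q/r = 200.79
(Q/r)^(2/3) = 34.290
dT = 5.38 * 34.290 / 5.027 = 36.698 K

36.698 K


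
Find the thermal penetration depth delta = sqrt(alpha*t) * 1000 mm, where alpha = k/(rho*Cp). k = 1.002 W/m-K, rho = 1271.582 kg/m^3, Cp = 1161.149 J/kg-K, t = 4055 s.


alpha = 1.002 / (1271.582 * 1161.149) = 6.7863e-07 m^2/s
alpha * t = 0.0027519
delta = sqrt(0.0027519) * 1000 = 52.458 mm

52.458 mm


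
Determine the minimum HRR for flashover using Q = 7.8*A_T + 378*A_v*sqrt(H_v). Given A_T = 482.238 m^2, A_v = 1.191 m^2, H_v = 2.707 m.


7.8*A_T = 3761.5
sqrt(H_v) = 1.6453
378*A_v*sqrt(H_v) = 740.71
Q = 3761.5 + 740.71 = 4502.2 kW

4502.2 kW


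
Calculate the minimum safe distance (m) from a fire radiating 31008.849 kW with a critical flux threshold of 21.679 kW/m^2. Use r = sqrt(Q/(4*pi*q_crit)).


4*pi*q_crit = 272.43
Q/(4*pi*q_crit) = 113.82
r = sqrt(113.82) = 10.669 m

10.669 m


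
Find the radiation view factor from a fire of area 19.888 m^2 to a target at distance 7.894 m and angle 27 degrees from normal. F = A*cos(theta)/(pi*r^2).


cos(27 deg) = 0.89101
pi*r^2 = 195.77
F = 19.888 * 0.89101 / 195.77 = 0.090517

0.090517


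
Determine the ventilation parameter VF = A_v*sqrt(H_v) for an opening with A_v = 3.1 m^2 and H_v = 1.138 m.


sqrt(H_v) = 1.0668
VF = 3.1 * 1.0668 = 3.3070 m^(5/2)

3.3070 m^(5/2)


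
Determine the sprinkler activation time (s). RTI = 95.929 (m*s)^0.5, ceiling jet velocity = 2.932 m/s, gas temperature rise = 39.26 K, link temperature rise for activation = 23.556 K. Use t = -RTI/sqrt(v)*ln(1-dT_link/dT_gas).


dT_link/dT_gas = 0.6
ln(1 - 0.6) = -0.91629
t = -95.929 / sqrt(2.932) * -0.91629 = 51.334 s

51.334 s


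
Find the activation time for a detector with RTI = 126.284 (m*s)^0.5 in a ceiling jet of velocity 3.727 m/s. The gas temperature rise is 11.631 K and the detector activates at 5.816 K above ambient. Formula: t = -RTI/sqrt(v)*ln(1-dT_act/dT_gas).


dT_act/dT_gas = 0.50004
ln(1 - 0.50004) = -0.69323
t = -126.284 / sqrt(3.727) * -0.69323 = 45.347 s

45.347 s


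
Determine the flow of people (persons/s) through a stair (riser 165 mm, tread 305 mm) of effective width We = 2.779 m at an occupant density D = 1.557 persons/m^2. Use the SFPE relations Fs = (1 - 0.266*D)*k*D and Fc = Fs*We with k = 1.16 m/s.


1 - 0.266*D = 1 - 0.266*1.557 = 0.58584
Fs = 0.58584 * 1.16 * 1.557 = 1.0581 persons/(s*m)
Fc = 1.0581 * 2.779 = 2.9404 persons/s

2.9404 persons/s


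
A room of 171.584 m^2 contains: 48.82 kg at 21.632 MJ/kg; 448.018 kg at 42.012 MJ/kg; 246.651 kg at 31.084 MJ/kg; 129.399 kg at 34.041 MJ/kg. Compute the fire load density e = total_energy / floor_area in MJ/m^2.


Total energy = 48.82*21.632 + 448.018*42.012 + 246.651*31.084 + 129.399*34.041
= 1056.074 + 18822.13 + 7666.900 + 4404.871
= 31949.98 MJ
e = 31949.98 / 171.584 = 186.21 MJ/m^2

186.21 MJ/m^2


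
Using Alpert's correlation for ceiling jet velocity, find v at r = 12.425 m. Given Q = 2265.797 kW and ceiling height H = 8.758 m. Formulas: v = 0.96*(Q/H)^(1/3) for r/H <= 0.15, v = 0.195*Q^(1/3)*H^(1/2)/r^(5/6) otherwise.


r/H = 12.425 / 8.758 = 1.4187
r/H > 0.15, so v = 0.195*Q^(1/3)*H^(1/2)/r^(5/6)
Q^(1/3) = 13.134
H^(1/2) = 2.9594
r^(5/6) = 8.1642
v = 0.195 * 13.134 * 2.9594 / 8.1642 = 0.92839 m/s

0.92839 m/s


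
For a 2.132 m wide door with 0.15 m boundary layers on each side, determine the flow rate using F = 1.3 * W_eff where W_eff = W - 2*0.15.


W_eff = 2.132 - 0.30 = 1.832 m
F = 1.3 * 1.832 = 2.3816 persons/s

2.3816 persons/s


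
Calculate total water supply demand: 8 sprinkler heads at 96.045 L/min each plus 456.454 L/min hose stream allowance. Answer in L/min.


Sprinkler demand = 8 * 96.045 = 768.36 L/min
Total = 768.36 + 456.454 = 1224.814 L/min

1224.814 L/min


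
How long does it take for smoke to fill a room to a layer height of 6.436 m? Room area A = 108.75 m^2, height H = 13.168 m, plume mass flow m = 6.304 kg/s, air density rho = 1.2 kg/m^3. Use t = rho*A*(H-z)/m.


H - z = 6.732 m
t = 1.2 * 108.75 * 6.732 / 6.304 = 139.36 s

139.36 s


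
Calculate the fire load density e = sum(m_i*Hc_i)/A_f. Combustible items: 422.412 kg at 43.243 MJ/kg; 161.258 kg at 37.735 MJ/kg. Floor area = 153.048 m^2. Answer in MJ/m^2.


Total energy = 422.412*43.243 + 161.258*37.735
= 18266.36 + 6085.071
= 24351.43 MJ
e = 24351.43 / 153.048 = 159.11 MJ/m^2

159.11 MJ/m^2


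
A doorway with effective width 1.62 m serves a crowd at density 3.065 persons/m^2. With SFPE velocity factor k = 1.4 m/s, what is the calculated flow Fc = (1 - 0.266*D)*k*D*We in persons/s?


1 - 0.266*D = 1 - 0.266*3.065 = 0.18471
Fs = 0.18471 * 1.4 * 3.065 = 0.79259 persons/(s*m)
Fc = 0.79259 * 1.62 = 1.2840 persons/s

1.2840 persons/s


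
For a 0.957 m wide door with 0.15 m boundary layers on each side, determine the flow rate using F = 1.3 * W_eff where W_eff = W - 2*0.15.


W_eff = 0.957 - 0.30 = 0.657 m
F = 1.3 * 0.657 = 0.85410 persons/s

0.85410 persons/s


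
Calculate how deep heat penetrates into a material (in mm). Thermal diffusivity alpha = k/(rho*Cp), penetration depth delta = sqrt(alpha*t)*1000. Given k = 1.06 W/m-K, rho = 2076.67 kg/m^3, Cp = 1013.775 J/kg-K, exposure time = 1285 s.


alpha = 1.06 / (2076.67 * 1013.775) = 5.0350e-07 m^2/s
alpha * t = 0.00064699
delta = sqrt(0.00064699) * 1000 = 25.436 mm

25.436 mm


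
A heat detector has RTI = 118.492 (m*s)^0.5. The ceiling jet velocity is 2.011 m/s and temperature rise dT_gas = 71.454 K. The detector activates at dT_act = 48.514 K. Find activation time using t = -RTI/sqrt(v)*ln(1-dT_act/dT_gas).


dT_act/dT_gas = 0.67895
ln(1 - 0.67895) = -1.1362
t = -118.492 / sqrt(2.011) * -1.1362 = 94.935 s

94.935 s


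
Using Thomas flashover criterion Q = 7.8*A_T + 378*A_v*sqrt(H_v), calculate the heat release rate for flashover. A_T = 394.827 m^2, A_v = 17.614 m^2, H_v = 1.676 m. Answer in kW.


7.8*A_T = 3079.7
sqrt(H_v) = 1.2946
378*A_v*sqrt(H_v) = 8619.6
Q = 3079.7 + 8619.6 = 11699 kW

11699 kW


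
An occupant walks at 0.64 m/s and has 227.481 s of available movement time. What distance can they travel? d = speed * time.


d = 0.64 * 227.481 = 145.59 m

145.59 m


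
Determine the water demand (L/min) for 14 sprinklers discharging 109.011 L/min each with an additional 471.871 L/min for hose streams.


Sprinkler demand = 14 * 109.011 = 1526.154 L/min
Total = 1526.154 + 471.871 = 1998.025 L/min

1998.025 L/min


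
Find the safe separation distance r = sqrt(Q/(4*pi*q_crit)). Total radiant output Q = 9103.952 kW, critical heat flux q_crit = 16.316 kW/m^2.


4*pi*q_crit = 205.03
Q/(4*pi*q_crit) = 44.402
r = sqrt(44.402) = 6.6635 m

6.6635 m


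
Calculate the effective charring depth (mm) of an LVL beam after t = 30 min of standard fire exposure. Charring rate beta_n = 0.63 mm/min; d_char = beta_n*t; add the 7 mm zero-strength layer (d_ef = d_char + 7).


d_char = 0.63 * 30 = 18.9 mm
d_ef = 18.9 + 1.0*7 = 25.9 mm

25.9 mm


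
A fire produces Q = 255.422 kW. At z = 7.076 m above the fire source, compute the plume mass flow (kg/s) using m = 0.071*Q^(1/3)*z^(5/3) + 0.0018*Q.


Q^(1/3) = 6.3448
z^(5/3) = 26.080
First term = 0.071 * 6.3448 * 26.080 = 11.749
Second term = 0.0018 * 255.422 = 0.45976
m = 12.208 kg/s

12.208 kg/s


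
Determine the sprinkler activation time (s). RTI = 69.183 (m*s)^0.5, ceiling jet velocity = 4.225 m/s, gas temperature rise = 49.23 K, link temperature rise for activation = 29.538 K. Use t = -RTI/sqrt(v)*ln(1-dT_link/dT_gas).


dT_link/dT_gas = 0.6
ln(1 - 0.6) = -0.91629
t = -69.183 / sqrt(4.225) * -0.91629 = 30.840 s

30.840 s


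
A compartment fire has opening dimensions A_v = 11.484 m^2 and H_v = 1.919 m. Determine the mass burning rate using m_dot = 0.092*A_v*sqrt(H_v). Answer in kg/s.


sqrt(H_v) = 1.3853
m_dot = 0.092 * 11.484 * 1.3853 = 1.4636 kg/s

1.4636 kg/s


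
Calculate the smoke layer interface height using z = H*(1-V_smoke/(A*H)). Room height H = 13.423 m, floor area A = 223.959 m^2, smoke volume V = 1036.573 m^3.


V/(A*H) = 0.34481
1 - 0.34481 = 0.65519
z = 13.423 * 0.65519 = 8.7946 m

8.7946 m


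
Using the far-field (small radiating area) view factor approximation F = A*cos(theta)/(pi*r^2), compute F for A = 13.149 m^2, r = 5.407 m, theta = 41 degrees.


cos(41 deg) = 0.75471
pi*r^2 = 91.847
F = 13.149 * 0.75471 / 91.847 = 0.10805

0.10805


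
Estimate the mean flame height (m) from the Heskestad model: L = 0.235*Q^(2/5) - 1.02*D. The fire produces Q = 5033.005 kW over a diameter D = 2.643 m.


Q^(2/5) = 30.250
0.235 * Q^(2/5) = 7.1088
1.02 * D = 2.6959
L = 4.4130 m

4.4130 m


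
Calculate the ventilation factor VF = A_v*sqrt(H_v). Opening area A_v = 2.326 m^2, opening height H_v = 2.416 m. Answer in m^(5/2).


sqrt(H_v) = 1.5543
VF = 2.326 * 1.5543 = 3.6154 m^(5/2)

3.6154 m^(5/2)


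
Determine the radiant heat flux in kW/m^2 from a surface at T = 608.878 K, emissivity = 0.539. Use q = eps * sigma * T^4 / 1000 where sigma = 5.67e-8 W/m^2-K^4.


T^4 = 1.3744e+11
q = 0.539 * 5.67e-8 * 1.3744e+11 / 1000 = 4.2004 kW/m^2

4.2004 kW/m^2


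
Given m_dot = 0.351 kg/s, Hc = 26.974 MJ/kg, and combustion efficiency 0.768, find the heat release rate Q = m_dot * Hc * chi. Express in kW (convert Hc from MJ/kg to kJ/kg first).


Hc = 26.974 MJ/kg = 26.974 * 1000 kJ/kg = 26974 kJ/kg
Q = 0.351 kg/s * 26974 kJ/kg * 0.768 = 7271.3 kW

7271.3 kW


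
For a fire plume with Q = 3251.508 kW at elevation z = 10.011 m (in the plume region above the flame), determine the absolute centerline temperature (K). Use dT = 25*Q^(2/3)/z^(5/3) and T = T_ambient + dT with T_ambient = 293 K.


Q^(2/3) = 219.48
z^(5/3) = 46.501
dT = 25 * 219.48 / 46.501 = 118.00 K
T = 293 + 118.00 = 411.00 K

411.00 K


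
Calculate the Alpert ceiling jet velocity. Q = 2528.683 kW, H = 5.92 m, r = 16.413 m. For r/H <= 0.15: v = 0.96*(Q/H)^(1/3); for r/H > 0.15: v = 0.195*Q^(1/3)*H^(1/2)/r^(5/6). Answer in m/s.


r/H = 16.413 / 5.92 = 2.7725
r/H > 0.15, so v = 0.195*Q^(1/3)*H^(1/2)/r^(5/6)
Q^(1/3) = 13.624
H^(1/2) = 2.4331
r^(5/6) = 10.296
v = 0.195 * 13.624 * 2.4331 / 10.296 = 0.62782 m/s

0.62782 m/s


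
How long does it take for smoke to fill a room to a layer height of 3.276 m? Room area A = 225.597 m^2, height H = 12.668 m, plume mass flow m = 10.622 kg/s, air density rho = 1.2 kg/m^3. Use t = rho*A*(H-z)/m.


H - z = 9.392 m
t = 1.2 * 225.597 * 9.392 / 10.622 = 239.37 s

239.37 s


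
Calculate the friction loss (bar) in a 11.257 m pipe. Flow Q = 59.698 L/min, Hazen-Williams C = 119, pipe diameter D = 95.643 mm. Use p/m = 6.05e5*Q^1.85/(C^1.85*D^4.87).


Q^1.85 = 1929.9
C^1.85 = 6914.5
D^4.87 = 4.4237e+09
p/m = 3.8171e-05 bar/m
p_total = 3.8171e-05 * 11.257 = 0.00042970 bar

0.00042970 bar


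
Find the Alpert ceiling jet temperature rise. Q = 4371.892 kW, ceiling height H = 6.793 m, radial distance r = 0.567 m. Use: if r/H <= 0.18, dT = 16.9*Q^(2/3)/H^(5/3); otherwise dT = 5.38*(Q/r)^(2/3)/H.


r/H = 0.567 / 6.793 = 0.083468
r/H <= 0.18, so dT = 16.9*Q^(2/3)/H^(5/3)
Q^(2/3) = 267.37
H^(5/3) = 24.365
dT = 16.9 * 267.37 / 24.365 = 185.45 K

185.45 K
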